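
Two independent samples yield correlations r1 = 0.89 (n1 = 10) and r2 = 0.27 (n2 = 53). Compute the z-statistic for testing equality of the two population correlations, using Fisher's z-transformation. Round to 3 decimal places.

z1 = atanh(0.89) = 1.421926,  z2 = atanh(0.27) = 0.276864
SE = √(1/(n1−3) + 1/(n2−3)) = √(1/7 + 1/50) = √(0.1428571 + 0.0200000) = √0.1628571 = 0.403556
z = (z1 − z2)/SE = (1.421926 − 0.276864) / 0.403556 = 1.145062 / 0.403556 = 2.837

2.837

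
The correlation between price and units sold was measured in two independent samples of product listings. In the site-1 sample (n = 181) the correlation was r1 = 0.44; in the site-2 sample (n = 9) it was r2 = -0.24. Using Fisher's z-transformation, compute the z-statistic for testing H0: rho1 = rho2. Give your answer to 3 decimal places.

1.727

Fisher z-transforms: z1 = atanh(0.44) = 0.472231, z2 = atanh(-0.24) = -0.244774; difference d = 0.717005
Var(d) = 1/178 + 1/6 = 0.0056180 + 0.1666667 = 0.1722847
z = d/√Var(d) = 0.717005 / √0.1722847 = 0.717005 / 0.415072 = 1.727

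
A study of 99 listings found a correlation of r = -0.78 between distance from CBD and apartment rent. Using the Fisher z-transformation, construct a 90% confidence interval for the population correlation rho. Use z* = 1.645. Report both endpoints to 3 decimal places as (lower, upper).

z_r = atanh(-0.78) = -1.045371;  SE = 1/√(n−3) = 1/√96 = 0.102062
z-limits: -1.045371 ± 1.645·0.102062 = -1.045371 ± 0.167892 = [-1.213263, -0.877479]
ρ-limits: (tanh -1.213263, tanh -0.877479) = (-0.838, -0.705)

(-0.838, -0.705)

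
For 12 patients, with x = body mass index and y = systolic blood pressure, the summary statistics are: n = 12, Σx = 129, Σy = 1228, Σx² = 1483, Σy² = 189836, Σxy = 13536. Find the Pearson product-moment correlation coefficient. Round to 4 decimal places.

0.1348

Numerator: nΣxy − (Σx)(Σy) = 12·13536 − (129)(1228) = 4020
Denominator: √[(nΣx²−(Σx)²)(nΣy²−(Σy)²)]
  nΣx²−(Σx)² = 12·1483 − 16641 = 1155;  nΣy²−(Σy)² = 12·189836 − 1507984 = 770048
  √(1155·770048) = √889405440 = 29822.9013
r = 4020 / 29822.9013 = 0.1348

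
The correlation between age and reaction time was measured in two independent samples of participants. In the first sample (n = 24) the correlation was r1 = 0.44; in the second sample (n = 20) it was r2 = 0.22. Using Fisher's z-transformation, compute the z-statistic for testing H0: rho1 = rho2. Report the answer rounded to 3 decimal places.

Fisher z-transforms: z1 = atanh(0.44) = 0.472231, z2 = atanh(0.22) = 0.223656; difference d = 0.248575
Var(d) = 1/21 + 1/17 = 0.0476190 + 0.0588235 = 0.1064425
z = d/√Var(d) = 0.248575 / √0.1064425 = 0.248575 / 0.326255 = 0.762

0.762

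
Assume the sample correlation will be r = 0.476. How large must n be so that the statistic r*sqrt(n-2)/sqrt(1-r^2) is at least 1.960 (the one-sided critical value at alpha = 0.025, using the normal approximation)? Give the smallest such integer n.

Need r·√(n−2)/√(1−r²) ≥ 1.960
√(n−2) ≥ 1.960·√(1−0.226576) / 0.476 = 1.960·0.879445 / 0.476 = 3.6212
n−2 ≥ 13.1131  ⇒  n ≥ 15.1131
Smallest integer n = 16

16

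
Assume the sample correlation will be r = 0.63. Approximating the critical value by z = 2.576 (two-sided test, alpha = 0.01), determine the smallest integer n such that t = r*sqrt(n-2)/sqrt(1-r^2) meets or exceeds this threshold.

Need r·√(n−2)/√(1−r²) ≥ 2.576
√(n−2) ≥ 2.576·√(1−0.3969) / 0.63 = 2.576·0.776595 / 0.63 = 3.1754
n−2 ≥ 10.0832  ⇒  n ≥ 12.0832
Smallest integer n = 13

13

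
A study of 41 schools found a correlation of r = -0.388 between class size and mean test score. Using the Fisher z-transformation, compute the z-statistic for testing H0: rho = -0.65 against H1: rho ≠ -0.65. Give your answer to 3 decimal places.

Fisher z: atanh(-0.388) = -0.409443, atanh(-0.65) = -0.775299
z = (z_r − z_0)·√(n−3) = (-0.409443 − (-0.775299))·√38 = 0.365856 · 6.164414 = 2.255

2.255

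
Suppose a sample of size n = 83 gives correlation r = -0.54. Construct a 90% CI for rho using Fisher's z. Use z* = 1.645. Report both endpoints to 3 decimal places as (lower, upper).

(-0.657, -0.397)

Fisher z: z_r = atanh(r) = ½·ln((1+(-0.54))/(1−(-0.54))) = -0.604156
SE(z) = 1/√(n−3) = 1/√80 = 0.111803
90% ⇒ z* = 1.645; margin = 1.645·0.111803 = 0.183916
CI on z-scale: (-0.788072, -0.420240)
Back-transform: tanh(-0.788072) = -0.657315, tanh(-0.420240) = -0.397133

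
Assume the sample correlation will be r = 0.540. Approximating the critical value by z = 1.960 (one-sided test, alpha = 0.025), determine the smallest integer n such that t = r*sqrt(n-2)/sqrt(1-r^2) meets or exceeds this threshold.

12

Need r·√(n−2)/√(1−r²) ≥ 1.960
√(n−2) ≥ 1.960·√(1−0.291600) / 0.540 = 1.960·0.841665 / 0.540 = 3.0549
n−2 ≥ 9.3324  ⇒  n ≥ 11.3324
Smallest integer n = 12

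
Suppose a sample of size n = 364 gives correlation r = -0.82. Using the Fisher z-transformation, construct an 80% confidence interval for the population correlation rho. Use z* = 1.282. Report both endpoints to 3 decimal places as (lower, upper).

(-0.841, -0.797)

z_r = atanh(-0.82) = -1.156817;  SE = 1/√(n−3) = 1/√361 = 0.052632
z-limits: -1.156817 ± 1.282·0.052632 = -1.156817 ± 0.067474 = [-1.224291, -1.089343]
ρ-limits: (tanh -1.224291, tanh -1.089343) = (-0.841, -0.797)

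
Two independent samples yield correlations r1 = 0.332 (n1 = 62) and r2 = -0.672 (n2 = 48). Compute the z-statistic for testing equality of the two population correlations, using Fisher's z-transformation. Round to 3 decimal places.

Fisher z-transforms: z1 = atanh(0.332) = 0.345074, z2 = atanh(-0.672) = -0.814381; difference d = 1.159455
Var(d) = 1/59 + 1/45 = 0.0169492 + 0.0222222 = 0.0391714
z = d/√Var(d) = 1.159455 / √0.0391714 = 1.159455 / 0.197918 = 5.858

5.858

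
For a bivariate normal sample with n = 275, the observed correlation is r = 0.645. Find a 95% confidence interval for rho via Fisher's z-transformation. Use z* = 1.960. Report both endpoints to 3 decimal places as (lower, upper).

Fisher z: z_r = atanh(r) = ½·ln((1+0.645)/(1−0.645)) = 0.766689
SE(z) = 1/√(n−3) = 1/√272 = 0.060634
95% ⇒ z* = 1.960; margin = 1.960·0.060634 = 0.118843
CI on z-scale: (0.647846, 0.885532)
Back-transform: tanh(0.647846) = 0.570218, tanh(0.885532) = 0.709180

(0.570, 0.709)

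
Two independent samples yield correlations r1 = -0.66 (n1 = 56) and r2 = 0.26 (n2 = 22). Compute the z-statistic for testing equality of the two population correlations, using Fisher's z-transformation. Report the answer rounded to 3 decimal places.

-3.960

Fisher z-transforms: z1 = atanh(-0.66) = -0.792814, z2 = atanh(0.26) = 0.266108; difference d = -1.058922
Var(d) = 1/53 + 1/19 = 0.0188679 + 0.0526316 = 0.0714995
z = d/√Var(d) = -1.058922 / √0.0714995 = -1.058922 / 0.267394 = -3.960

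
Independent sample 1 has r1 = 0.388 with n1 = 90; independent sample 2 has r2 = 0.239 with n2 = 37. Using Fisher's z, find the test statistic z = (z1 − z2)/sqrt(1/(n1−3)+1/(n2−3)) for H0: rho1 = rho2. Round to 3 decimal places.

0.819

z1 = atanh(0.388) = 0.409443,  z2 = atanh(0.239) = 0.243713
SE = √(1/(n1−3) + 1/(n2−3)) = √(1/87 + 1/34) = √(0.0114943 + 0.0294118) = √0.0409061 = 0.202253
z = (z1 − z2)/SE = (0.409443 − 0.243713) / 0.202253 = 0.165730 / 0.202253 = 0.819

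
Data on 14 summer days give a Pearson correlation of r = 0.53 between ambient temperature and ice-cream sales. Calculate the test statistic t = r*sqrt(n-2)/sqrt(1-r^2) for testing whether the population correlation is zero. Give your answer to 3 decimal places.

2.165

t = r·√(n−2) / √(1−r²) with r = 0.53, n = 14
  = 0.53·√12 / √(1 − 0.2809)
  = 0.53·3.464102 / 0.847998
  = 1.835974 / 0.847998 = 2.165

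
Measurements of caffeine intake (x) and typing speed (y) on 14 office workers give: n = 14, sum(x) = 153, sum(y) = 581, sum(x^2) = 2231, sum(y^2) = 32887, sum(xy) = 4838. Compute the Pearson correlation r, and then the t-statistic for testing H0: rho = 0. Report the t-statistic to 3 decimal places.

S_xy = nΣxy − ΣxΣy = 14·4838 − 153·581 = 67732 − 88893 = -21161
S_xx = nΣx² − (Σx)² = 14·2231 − 153² = 31234 − 23409 = 7825
S_yy = nΣy² − (Σy)² = 14·32887 − 581² = 460418 − 337561 = 122857
r = S_xy / √(S_xx·S_yy) = -21161 / √(7825·122857) = -21161 / √961356025 = -21161 / 31005.7418 = -0.6825
t = r·√(n−2)/√(1−r²) = -0.6825·√12 / √(1−0.465806) = -2.364249 / 0.730886 = -3.235

-3.235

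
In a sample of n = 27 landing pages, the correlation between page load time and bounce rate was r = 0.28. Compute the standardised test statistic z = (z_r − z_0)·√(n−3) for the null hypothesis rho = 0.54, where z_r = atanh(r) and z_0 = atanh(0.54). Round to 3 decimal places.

-1.550

z_r = atanh(0.28) = 0.287682,  z_0 = atanh(0.54) = 0.604156
SE = 1/√(n−3) = 1/√24 = 0.204124
z = (z_r − z_0)/SE = (0.287682 − 0.604156) / 0.204124 = -0.316474 / 0.204124 = -1.550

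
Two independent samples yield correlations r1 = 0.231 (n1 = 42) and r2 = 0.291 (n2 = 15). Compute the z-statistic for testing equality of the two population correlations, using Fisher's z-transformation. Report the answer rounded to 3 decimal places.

Fisher z-transforms: z1 = atanh(0.231) = 0.235246, z2 = atanh(0.291) = 0.299658; difference d = -0.064412
Var(d) = 1/39 + 1/12 = 0.0256410 + 0.0833333 = 0.1089743
z = d/√Var(d) = -0.064412 / √0.1089743 = -0.064412 / 0.330113 = -0.195

-0.195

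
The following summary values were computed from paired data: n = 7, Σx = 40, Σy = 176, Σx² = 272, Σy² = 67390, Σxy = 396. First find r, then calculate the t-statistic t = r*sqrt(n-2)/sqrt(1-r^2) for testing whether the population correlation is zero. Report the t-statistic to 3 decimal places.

-0.887

Numerator: nΣxy − (Σx)(Σy) = 7·396 − (40)(176) = -4268
Denominator: √[(nΣx²−(Σx)²)(nΣy²−(Σy)²)]
  nΣx²−(Σx)² = 7·272 − 1600 = 304;  nΣy²−(Σy)² = 7·67390 − 30976 = 440754
  √(304·440754) = √133989216 = 11575.3711
r = -4268 / 11575.3711 = -0.3687
t = r·√(n−2)/√(1−r²) = -0.3687·√5 / √(1−0.135940) = -0.824438 / 0.929548 = -0.887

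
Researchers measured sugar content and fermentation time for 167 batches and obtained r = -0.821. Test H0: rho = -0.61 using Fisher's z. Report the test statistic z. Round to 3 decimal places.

Fisher z: atanh(-0.821) = -1.159878, atanh(-0.61) = -0.708921
z = (z_r − z_0)·√(n−3) = (-1.159878 − (-0.708921))·√164 = -0.450957 · 12.806248 = -5.775

-5.775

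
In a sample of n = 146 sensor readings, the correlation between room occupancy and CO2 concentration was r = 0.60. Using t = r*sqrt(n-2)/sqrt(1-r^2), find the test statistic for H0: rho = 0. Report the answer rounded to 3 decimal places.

9.000

t = r·√(n−2) / √(1−r²) with r = 0.60, n = 146
  = 0.60·√144 / √(1 − 0.3600)
  = 0.60·12.000000 / 0.800000
  = 7.200000 / 0.800000 = 9.000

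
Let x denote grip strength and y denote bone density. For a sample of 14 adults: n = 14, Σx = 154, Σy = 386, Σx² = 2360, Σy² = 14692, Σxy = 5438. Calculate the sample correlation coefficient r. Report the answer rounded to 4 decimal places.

S_xy = nΣxy − ΣxΣy = 14·5438 − 154·386 = 76132 − 59444 = 16688
S_xx = nΣx² − (Σx)² = 14·2360 − 154² = 33040 − 23716 = 9324
S_yy = nΣy² − (Σy)² = 14·14692 − 386² = 205688 − 148996 = 56692
r = S_xy / √(S_xx·S_yy) = 16688 / √(9324·56692) = 16688 / √528596208 = 16688 / 22991.2202 = 0.7258

0.7258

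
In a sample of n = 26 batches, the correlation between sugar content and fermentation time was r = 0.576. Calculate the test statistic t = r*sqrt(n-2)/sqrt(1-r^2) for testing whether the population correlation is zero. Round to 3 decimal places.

3.452

1 − r² = 1 − 0.331776 = 0.668224;  √(1−r²) = 0.817450
√(n−2) = √24 = 4.898979
t = r·√(n−2)/√(1−r²) = 0.576 · 4.898979 / 0.817450 = 3.452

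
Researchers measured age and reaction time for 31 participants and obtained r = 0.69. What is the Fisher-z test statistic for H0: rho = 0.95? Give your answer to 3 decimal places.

-5.206

z_r = atanh(0.69) = 0.847956,  z_0 = atanh(0.95) = 1.831781
SE = 1/√(n−3) = 1/√28 = 0.188982
z = (z_r − z_0)/SE = (0.847956 − 1.831781) / 0.188982 = -0.983825 / 0.188982 = -5.206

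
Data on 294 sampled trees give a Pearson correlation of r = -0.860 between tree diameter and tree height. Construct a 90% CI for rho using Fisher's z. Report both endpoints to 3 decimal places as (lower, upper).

(-0.883, -0.833)

Fisher z: z_r = atanh(r) = ½·ln((1+(-0.860))/(1−(-0.860))) = -1.293345
SE(z) = 1/√(n−3) = 1/√291 = 0.058621
90% ⇒ z* = 1.645; margin = 1.645·0.058621 = 0.096432
CI on z-scale: (-1.389777, -1.196913)
Back-transform: tanh(-1.389777) = -0.883122, tanh(-1.196913) = -0.832711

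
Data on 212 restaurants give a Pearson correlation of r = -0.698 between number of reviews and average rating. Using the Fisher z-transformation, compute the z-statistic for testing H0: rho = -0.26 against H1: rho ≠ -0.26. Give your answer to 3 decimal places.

-8.635

Fisher z: atanh(-0.698) = -0.863390, atanh(-0.26) = -0.266108
z = (z_r − z_0)·√(n−3) = (-0.863390 − (-0.266108))·√209 = -0.597282 · 14.456832 = -8.635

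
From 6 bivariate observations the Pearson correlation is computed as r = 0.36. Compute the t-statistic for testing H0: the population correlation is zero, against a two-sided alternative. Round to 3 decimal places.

0.772

1 − r² = 1 − 0.1296 = 0.8704;  √(1−r²) = 0.932952
√(n−2) = √4 = 2.000000
t = r·√(n−2)/√(1−r²) = 0.36 · 2.000000 / 0.932952 = 0.772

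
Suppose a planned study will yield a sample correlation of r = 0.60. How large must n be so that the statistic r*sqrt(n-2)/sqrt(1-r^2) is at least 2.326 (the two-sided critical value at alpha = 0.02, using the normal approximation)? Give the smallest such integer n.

12

Need r·√(n−2)/√(1−r²) ≥ 2.326
√(n−2) ≥ 2.326·√(1−0.3600) / 0.60 = 2.326·0.800000 / 0.60 = 3.1013
n−2 ≥ 9.6181  ⇒  n ≥ 11.6181
Smallest integer n = 12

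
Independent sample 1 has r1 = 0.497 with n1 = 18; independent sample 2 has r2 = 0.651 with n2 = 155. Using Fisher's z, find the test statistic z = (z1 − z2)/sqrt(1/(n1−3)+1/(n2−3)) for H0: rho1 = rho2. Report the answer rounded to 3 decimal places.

-0.856

z1 = atanh(0.497) = 0.545314,  z2 = atanh(0.651) = 0.777032
SE = √(1/(n1−3) + 1/(n2−3)) = √(1/15 + 1/152) = √(0.0666667 + 0.0065789) = √0.0732456 = 0.270639
z = (z1 − z2)/SE = (0.545314 − 0.777032) / 0.270639 = -0.231718 / 0.270639 = -0.856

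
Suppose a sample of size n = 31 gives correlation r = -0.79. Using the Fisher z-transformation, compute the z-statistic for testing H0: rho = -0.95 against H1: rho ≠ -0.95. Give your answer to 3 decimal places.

4.023

Fisher z: atanh(-0.79) = -1.071432, atanh(-0.95) = -1.831781
z = (z_r − z_0)·√(n−3) = (-1.071432 − (-1.831781))·√28 = 0.760349 · 5.291503 = 4.023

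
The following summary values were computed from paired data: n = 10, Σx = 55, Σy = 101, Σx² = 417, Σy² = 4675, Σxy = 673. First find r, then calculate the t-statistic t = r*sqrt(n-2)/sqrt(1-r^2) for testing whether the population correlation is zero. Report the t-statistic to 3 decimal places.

S_xy = nΣxy − ΣxΣy = 10·673 − 55·101 = 6730 − 5555 = 1175
S_xx = nΣx² − (Σx)² = 10·417 − 55² = 4170 − 3025 = 1145
S_yy = nΣy² − (Σy)² = 10·4675 − 101² = 46750 − 10201 = 36549
r = S_xy / √(S_xx·S_yy) = 1175 / √(1145·36549) = 1175 / √41848605 = 1175 / 6469.0498 = 0.1816
t = r·√(n−2)/√(1−r²) = 0.1816·√8 / √(1−0.032979) = 0.513642 / 0.983372 = 0.522

0.522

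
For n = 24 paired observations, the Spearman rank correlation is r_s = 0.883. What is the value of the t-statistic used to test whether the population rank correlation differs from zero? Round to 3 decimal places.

t = r_s·√(n−2) / √(1−r_s²) with r_s = 0.883, n = 24
  = 0.883·√22 / √(1 − 0.779689)
  = 0.883·4.690416 / 0.469373
  = 4.141637 / 0.469373 = 8.824

8.824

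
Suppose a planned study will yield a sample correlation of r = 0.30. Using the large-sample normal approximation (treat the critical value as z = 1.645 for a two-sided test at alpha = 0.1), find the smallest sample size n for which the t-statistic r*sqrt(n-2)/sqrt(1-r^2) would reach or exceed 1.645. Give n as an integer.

30

r√(n−2)/√(1−r²) ≥ 1.645  ⇔  n−2 ≥ (1.645)²·(1−r²)/r²
(1−r²)/r² = (1−0.0900)/0.0900 = 10.1111
n ≥ 2 + 2.706025·10.1111 = 2 + 27.3609 = 29.3609
⌈29.3609⌉ = 30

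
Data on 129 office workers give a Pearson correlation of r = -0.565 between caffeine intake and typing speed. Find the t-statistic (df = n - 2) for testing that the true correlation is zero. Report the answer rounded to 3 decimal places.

-7.717

t = r·√(n−2) / √(1−r²) with r = -0.565, n = 129
  = -0.565·√127 / √(1 − 0.319225)
  = -0.565·11.269428 / 0.825091
  = -6.367227 / 0.825091 = -7.717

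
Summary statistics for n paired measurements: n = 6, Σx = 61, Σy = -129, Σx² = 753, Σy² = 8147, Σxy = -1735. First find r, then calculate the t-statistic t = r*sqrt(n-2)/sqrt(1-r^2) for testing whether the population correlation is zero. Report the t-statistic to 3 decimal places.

Numerator: nΣxy − (Σx)(Σy) = 6·(-1735) − (61)(-129) = -2541
Denominator: √[(nΣx²−(Σx)²)(nΣy²−(Σy)²)]
  nΣx²−(Σx)² = 6·753 − 3721 = 797;  nΣy²−(Σy)² = 6·8147 − 16641 = 32241
  √(797·32241) = √25696077 = 5069.1298
r = -2541 / 5069.1298 = -0.5013
t = r·√(n−2)/√(1−r²) = -0.5013·√4 / √(1−0.251302) = -1.002600 / 0.865273 = -1.159

-1.159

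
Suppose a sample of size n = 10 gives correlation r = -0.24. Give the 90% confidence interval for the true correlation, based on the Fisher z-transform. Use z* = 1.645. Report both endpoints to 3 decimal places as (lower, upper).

z_r = atanh(-0.24) = -0.244774;  SE = 1/√(n−3) = 1/√7 = 0.377964
z-limits: -0.244774 ± 1.645·0.377964 = -0.244774 ± 0.621751 = [-0.866525, 0.376977]
ρ-limits: (tanh -0.866525, tanh 0.376977) = (-0.700, 0.360)

(-0.700, 0.360)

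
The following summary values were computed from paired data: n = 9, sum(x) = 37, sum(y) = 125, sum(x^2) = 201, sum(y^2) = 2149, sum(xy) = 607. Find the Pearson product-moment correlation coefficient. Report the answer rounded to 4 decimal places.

0.6554

S_xy = nΣxy − ΣxΣy = 9·607 − 37·125 = 5463 − 4625 = 838
S_xx = nΣx² − (Σx)² = 9·201 − 37² = 1809 − 1369 = 440
S_yy = nΣy² − (Σy)² = 9·2149 − 125² = 19341 − 15625 = 3716
r = S_xy / √(S_xx·S_yy) = 838 / √(440·3716) = 838 / √1635040 = 838 / 1278.6868 = 0.6554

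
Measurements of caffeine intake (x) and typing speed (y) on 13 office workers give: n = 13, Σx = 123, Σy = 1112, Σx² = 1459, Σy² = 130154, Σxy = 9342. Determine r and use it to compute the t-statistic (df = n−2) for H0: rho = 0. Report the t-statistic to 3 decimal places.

-1.307

S_xy = nΣxy − ΣxΣy = 13·9342 − 123·1112 = 121446 − 136776 = -15330
S_xx = nΣx² − (Σx)² = 13·1459 − 123² = 18967 − 15129 = 3838
S_yy = nΣy² − (Σy)² = 13·130154 − 1112² = 1692002 − 1236544 = 455458
r = S_xy / √(S_xx·S_yy) = -15330 / √(3838·455458) = -15330 / √1748047804 = -15330 / 41809.6616 = -0.3667
t = r·√(n−2)/√(1−r²) = -0.3667·√11 / √(1−0.134469) = -1.216206 / 0.930339 = -1.307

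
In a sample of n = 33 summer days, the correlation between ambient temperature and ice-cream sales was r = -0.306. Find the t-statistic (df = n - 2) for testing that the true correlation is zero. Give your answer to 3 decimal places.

-1.790

t = r·√(n−2) / √(1−r²) with r = -0.306, n = 33
  = -0.306·√31 / √(1 − 0.093636)
  = -0.306·5.567764 / 0.952032
  = -1.703736 / 0.952032 = -1.790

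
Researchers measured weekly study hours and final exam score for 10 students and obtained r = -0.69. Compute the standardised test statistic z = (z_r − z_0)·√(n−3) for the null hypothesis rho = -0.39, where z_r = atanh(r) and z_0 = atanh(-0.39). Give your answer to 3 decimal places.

z_r = atanh(-0.69) = -0.847956,  z_0 = atanh(-0.39) = -0.411800
SE = 1/√(n−3) = 1/√7 = 0.377964
z = (z_r − z_0)/SE = (-0.847956 − (-0.411800)) / 0.377964 = -0.436156 / 0.377964 = -1.154

-1.154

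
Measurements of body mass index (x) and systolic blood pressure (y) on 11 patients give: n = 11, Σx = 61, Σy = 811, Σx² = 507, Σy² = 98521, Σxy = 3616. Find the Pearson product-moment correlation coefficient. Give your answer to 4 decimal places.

Numerator: nΣxy − (Σx)(Σy) = 11·3616 − (61)(811) = -9695
Denominator: √[(nΣx²−(Σx)²)(nΣy²−(Σy)²)]
  nΣx²−(Σx)² = 11·507 − 3721 = 1856;  nΣy²−(Σy)² = 11·98521 − 657721 = 426010
  √(1856·426010) = √790674560 = 28118.9360
r = -9695 / 28118.9360 = -0.3448

-0.3448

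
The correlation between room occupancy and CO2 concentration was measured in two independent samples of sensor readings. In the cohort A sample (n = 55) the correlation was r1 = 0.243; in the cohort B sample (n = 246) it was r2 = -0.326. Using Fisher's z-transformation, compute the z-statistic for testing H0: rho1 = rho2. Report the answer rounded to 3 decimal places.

z1 = atanh(0.243) = 0.247960,  z2 = atanh(-0.326) = -0.338346
SE = √(1/(n1−3) + 1/(n2−3)) = √(1/52 + 1/243) = √(0.0192308 + 0.0041152) = √0.0233460 = 0.152794
z = (z1 − z2)/SE = (0.247960 − (-0.338346)) / 0.152794 = 0.586306 / 0.152794 = 3.837

3.837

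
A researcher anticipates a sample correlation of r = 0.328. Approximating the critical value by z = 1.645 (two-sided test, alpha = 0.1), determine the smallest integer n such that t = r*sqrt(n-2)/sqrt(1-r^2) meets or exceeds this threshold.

Need r·√(n−2)/√(1−r²) ≥ 1.645
√(n−2) ≥ 1.645·√(1−0.107584) / 0.328 = 1.645·0.944678 / 0.328 = 4.7378
n−2 ≥ 22.4467  ⇒  n ≥ 24.4467
Smallest integer n = 25

25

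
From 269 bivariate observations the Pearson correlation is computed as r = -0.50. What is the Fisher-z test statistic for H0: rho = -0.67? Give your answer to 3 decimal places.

4.264

z_r = atanh(-0.50) = -0.549306,  z_0 = atanh(-0.67) = -0.810743
SE = 1/√(n−3) = 1/√266 = 0.061314
z = (z_r − z_0)/SE = (-0.549306 − (-0.810743)) / 0.061314 = 0.261437 / 0.061314 = 4.264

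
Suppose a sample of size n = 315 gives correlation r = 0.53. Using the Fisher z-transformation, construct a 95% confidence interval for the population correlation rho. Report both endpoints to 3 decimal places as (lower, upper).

Fisher z: z_r = atanh(r) = ½·ln((1+0.53)/(1−0.53)) = 0.590145
SE(z) = 1/√(n−3) = 1/√312 = 0.056614
95% ⇒ z* = 1.960; margin = 1.960·0.056614 = 0.110963
CI on z-scale: (0.479182, 0.701108)
Back-transform: tanh(0.479182) = 0.445588, tanh(0.701108) = 0.605071

(0.446, 0.605)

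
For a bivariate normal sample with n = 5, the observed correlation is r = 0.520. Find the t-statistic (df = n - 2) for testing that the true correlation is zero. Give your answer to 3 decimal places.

1.054

t = r·√(n−2) / √(1−r²) with r = 0.520, n = 5
  = 0.520·√3 / √(1 − 0.270400)
  = 0.520·1.732051 / 0.854166
  = 0.900667 / 0.854166 = 1.054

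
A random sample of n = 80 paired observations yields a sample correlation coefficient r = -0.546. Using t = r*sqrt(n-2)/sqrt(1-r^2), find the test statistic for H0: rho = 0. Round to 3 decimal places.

1 − r² = 1 − 0.298116 = 0.701884;  √(1−r²) = 0.837785
√(n−2) = √78 = 8.831761
t = r·√(n−2)/√(1−r²) = -0.546 · 8.831761 / 0.837785 = -5.756

-5.756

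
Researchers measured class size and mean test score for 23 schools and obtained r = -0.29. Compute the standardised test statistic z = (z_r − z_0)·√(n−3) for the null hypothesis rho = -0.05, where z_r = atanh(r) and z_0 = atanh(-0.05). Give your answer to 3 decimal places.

Fisher z: atanh(-0.29) = -0.298566, atanh(-0.05) = -0.050042
z = (z_r − z_0)·√(n−3) = (-0.298566 − (-0.050042))·√20 = -0.248524 · 4.472136 = -1.111

-1.111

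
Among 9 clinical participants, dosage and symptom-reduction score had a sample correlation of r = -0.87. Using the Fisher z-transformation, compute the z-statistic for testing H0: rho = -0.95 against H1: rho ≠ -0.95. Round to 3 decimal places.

1.222

z_r = atanh(-0.87) = -1.333080,  z_0 = atanh(-0.95) = -1.831781
SE = 1/√(n−3) = 1/√6 = 0.408248
z = (z_r − z_0)/SE = (-1.333080 − (-1.831781)) / 0.408248 = 0.498701 / 0.408248 = 1.222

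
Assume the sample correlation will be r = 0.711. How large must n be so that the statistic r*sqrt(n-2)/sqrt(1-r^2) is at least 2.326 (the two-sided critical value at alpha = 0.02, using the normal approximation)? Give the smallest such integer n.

8

Need r·√(n−2)/√(1−r²) ≥ 2.326
√(n−2) ≥ 2.326·√(1−0.505521) / 0.711 = 2.326·0.703192 / 0.711 = 2.3005
n−2 ≥ 5.2923  ⇒  n ≥ 7.2923
Smallest integer n = 8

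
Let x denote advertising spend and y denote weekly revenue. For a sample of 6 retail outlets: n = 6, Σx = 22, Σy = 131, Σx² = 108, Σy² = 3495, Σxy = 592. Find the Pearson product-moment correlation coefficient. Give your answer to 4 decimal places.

0.8477

S_xy = nΣxy − ΣxΣy = 6·592 − 22·131 = 3552 − 2882 = 670
S_xx = nΣx² − (Σx)² = 6·108 − 22² = 648 − 484 = 164
S_yy = nΣy² − (Σy)² = 6·3495 − 131² = 20970 − 17161 = 3809
r = S_xy / √(S_xx·S_yy) = 670 / √(164·3809) = 670 / √624676 = 670 / 790.3645 = 0.8477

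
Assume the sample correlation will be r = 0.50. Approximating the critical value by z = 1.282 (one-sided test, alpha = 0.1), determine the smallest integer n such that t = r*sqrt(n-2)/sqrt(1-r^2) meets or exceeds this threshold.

r√(n−2)/√(1−r²) ≥ 1.282  ⇔  n−2 ≥ (1.282)²·(1−r²)/r²
(1−r²)/r² = (1−0.2500)/0.2500 = 3.0000
n ≥ 2 + 1.643524·3.0000 = 2 + 4.9306 = 6.9306
⌈6.9306⌉ = 7

7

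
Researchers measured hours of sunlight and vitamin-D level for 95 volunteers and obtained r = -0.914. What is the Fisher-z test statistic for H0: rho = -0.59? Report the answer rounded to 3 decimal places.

Fisher z: atanh(-0.914) = -1.551302, atanh(-0.59) = -0.677666
z = (z_r − z_0)·√(n−3) = (-1.551302 − (-0.677666))·√92 = -0.873636 · 9.591663 = -8.380

-8.380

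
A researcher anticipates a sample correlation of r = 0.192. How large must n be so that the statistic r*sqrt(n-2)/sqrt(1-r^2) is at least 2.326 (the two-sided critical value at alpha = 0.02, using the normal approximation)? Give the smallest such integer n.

144

Need r·√(n−2)/√(1−r²) ≥ 2.326
√(n−2) ≥ 2.326·√(1−0.036864) / 0.192 = 2.326·0.981395 / 0.192 = 11.8892
n−2 ≥ 141.3531  ⇒  n ≥ 143.3531
Smallest integer n = 144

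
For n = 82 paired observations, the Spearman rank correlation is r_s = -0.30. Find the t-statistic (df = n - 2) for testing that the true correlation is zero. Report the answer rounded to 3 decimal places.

1 − r_s² = 1 − 0.0900 = 0.9100;  √(1−r_s²) = 0.953939
√(n−2) = √80 = 8.944272
t = r_s·√(n−2)/√(1−r_s²) = -0.30 · 8.944272 / 0.953939 = -2.813

-2.813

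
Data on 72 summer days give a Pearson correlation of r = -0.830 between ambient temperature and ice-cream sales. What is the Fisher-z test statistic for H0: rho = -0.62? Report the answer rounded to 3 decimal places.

z_r = atanh(-0.830) = -1.188136,  z_0 = atanh(-0.62) = -0.725005
SE = 1/√(n−3) = 1/√69 = 0.120386
z = (z_r − z_0)/SE = (-1.188136 − (-0.725005)) / 0.120386 = -0.463131 / 0.120386 = -3.847

-3.847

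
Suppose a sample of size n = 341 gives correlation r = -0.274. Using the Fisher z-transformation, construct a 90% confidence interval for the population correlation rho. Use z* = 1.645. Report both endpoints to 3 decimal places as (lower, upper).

Fisher z: z_r = atanh(r) = ½·ln((1+(-0.274))/(1−(-0.274))) = -0.281183
SE(z) = 1/√(n−3) = 1/√338 = 0.054393
90% ⇒ z* = 1.645; margin = 1.645·0.054393 = 0.089476
CI on z-scale: (-0.370659, -0.191707)
Back-transform: tanh(-0.370659) = -0.354568, tanh(-0.191707) = -0.189393

(-0.355, -0.189)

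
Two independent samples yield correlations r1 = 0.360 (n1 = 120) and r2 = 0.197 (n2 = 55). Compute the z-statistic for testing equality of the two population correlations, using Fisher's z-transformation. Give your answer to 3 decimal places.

1.064

z1 = atanh(0.360) = 0.376886,  z2 = atanh(0.197) = 0.199609
SE = √(1/(n1−3) + 1/(n2−3)) = √(1/117 + 1/52) = √(0.0085470 + 0.0192308) = √0.0277778 = 0.166667
z = (z1 − z2)/SE = (0.376886 − 0.199609) / 0.166667 = 0.177277 / 0.166667 = 1.064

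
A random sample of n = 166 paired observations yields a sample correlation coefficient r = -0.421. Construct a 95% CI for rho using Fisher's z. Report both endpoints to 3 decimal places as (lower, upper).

z_r = atanh(-0.421) = -0.448907;  SE = 1/√(n−3) = 1/√163 = 0.078326
z-limits: -0.448907 ± 1.960·0.078326 = -0.448907 ± 0.153519 = [-0.602426, -0.295388]
ρ-limits: (tanh -0.602426, tanh -0.295388) = (-0.539, -0.287)

(-0.539, -0.287)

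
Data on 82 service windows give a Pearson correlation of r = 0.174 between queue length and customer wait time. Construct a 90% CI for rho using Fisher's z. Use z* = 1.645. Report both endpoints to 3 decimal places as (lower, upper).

Fisher z: z_r = atanh(r) = ½·ln((1+0.174)/(1−0.174)) = 0.175789
SE(z) = 1/√(n−3) = 1/√79 = 0.112509
90% ⇒ z* = 1.645; margin = 1.645·0.112509 = 0.185077
CI on z-scale: (-0.009288, 0.360866)
Back-transform: tanh(-0.009288) = -0.009288, tanh(0.360866) = 0.345977

(-0.009, 0.346)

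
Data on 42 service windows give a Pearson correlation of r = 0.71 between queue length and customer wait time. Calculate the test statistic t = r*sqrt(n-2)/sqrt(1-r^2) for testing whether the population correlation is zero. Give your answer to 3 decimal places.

t = r·√(n−2) / √(1−r²) with r = 0.71, n = 42
  = 0.71·√40 / √(1 − 0.5041)
  = 0.71·6.324555 / 0.704202
  = 4.490434 / 0.704202 = 6.377

6.377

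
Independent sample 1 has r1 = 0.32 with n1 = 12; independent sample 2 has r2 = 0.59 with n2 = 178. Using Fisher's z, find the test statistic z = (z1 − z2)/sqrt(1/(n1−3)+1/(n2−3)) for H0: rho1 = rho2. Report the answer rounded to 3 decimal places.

Fisher z-transforms: z1 = atanh(0.32) = 0.331647, z2 = atanh(0.59) = 0.677666; difference d = -0.346019
Var(d) = 1/9 + 1/175 = 0.1111111 + 0.0057143 = 0.1168254
z = d/√Var(d) = -0.346019 / √0.1168254 = -0.346019 / 0.341797 = -1.012

-1.012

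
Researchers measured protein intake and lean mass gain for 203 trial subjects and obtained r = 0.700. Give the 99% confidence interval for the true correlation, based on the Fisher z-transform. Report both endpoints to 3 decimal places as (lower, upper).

(0.595, 0.782)

Fisher z: z_r = atanh(r) = ½·ln((1+0.700)/(1−0.700)) = 0.867301
SE(z) = 1/√(n−3) = 1/√200 = 0.070711
99% ⇒ z* = 2.576; margin = 2.576·0.070711 = 0.182152
CI on z-scale: (0.685149, 1.049453)
Back-transform: tanh(0.685149) = 0.594857, tanh(1.049453) = 0.781594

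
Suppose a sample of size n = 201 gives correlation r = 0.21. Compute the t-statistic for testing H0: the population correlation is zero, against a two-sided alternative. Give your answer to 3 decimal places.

3.030

t = r·√(n−2) / √(1−r²) with r = 0.21, n = 201
  = 0.21·√199 / √(1 − 0.0441)
  = 0.21·14.106736 / 0.977701
  = 2.962415 / 0.977701 = 3.030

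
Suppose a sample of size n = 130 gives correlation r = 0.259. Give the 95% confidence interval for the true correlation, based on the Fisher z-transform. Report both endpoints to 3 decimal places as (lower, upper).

(0.091, 0.413)

z_r = atanh(0.259) = 0.265036;  SE = 1/√(n−3) = 1/√127 = 0.088736
z-limits: 0.265036 ± 1.960·0.088736 = 0.265036 ± 0.173923 = [0.091113, 0.438959]
ρ-limits: (tanh 0.091113, tanh 0.438959) = (0.091, 0.413)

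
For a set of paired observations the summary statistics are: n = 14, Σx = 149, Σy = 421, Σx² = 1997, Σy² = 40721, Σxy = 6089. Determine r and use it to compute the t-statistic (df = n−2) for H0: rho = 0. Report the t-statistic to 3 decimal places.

S_xy = nΣxy − ΣxΣy = 14·6089 − 149·421 = 85246 − 62729 = 22517
S_xx = nΣx² − (Σx)² = 14·1997 − 149² = 27958 − 22201 = 5757
S_yy = nΣy² − (Σy)² = 14·40721 − 421² = 570094 − 177241 = 392853
r = S_xy / √(S_xx·S_yy) = 22517 / √(5757·392853) = 22517 / √2261654721 = 22517 / 47556.8578 = 0.4735
t = r·√(n−2)/√(1−r²) = 0.4735·√12 / √(1−0.224202) = 1.640252 / 0.880794 = 1.862

1.862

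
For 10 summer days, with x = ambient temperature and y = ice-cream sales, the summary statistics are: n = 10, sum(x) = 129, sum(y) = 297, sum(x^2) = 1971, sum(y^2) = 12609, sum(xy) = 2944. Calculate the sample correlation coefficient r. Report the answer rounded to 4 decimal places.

Numerator: nΣxy − (Σx)(Σy) = 10·2944 − (129)(297) = -8873
Denominator: √[(nΣx²−(Σx)²)(nΣy²−(Σy)²)]
  nΣx²−(Σx)² = 10·1971 − 16641 = 3069;  nΣy²−(Σy)² = 10·12609 − 88209 = 37881
  √(3069·37881) = √116256789 = 10782.2442
r = -8873 / 10782.2442 = -0.8229

-0.8229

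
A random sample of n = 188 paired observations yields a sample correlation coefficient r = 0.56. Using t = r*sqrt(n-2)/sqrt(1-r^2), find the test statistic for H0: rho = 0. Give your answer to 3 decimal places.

9.218

1 − r² = 1 − 0.3136 = 0.6864;  √(1−r²) = 0.828493
√(n−2) = √186 = 13.638182
t = r·√(n−2)/√(1−r²) = 0.56 · 13.638182 / 0.828493 = 9.218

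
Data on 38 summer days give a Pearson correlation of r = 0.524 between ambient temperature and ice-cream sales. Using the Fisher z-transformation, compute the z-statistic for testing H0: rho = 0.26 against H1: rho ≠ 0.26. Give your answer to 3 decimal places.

Fisher z: atanh(0.524) = 0.581838, atanh(0.26) = 0.266108
z = (z_r − z_0)·√(n−3) = (0.581838 − 0.266108)·√35 = 0.315730 · 5.916080 = 1.868

1.868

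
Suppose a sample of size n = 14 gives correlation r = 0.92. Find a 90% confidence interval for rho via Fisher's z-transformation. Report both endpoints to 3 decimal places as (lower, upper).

(0.798, 0.970)

z_r = atanh(0.92) = 1.589027;  SE = 1/√(n−3) = 1/√11 = 0.301511
z-limits: 1.589027 ± 1.645·0.301511 = 1.589027 ± 0.495986 = [1.093041, 2.085013]
ρ-limits: (tanh 1.093041, tanh 2.085013) = (0.798, 0.970)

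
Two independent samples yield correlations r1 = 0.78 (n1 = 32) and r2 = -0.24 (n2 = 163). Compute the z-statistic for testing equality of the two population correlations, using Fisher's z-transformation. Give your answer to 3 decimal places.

z1 = atanh(0.78) = 1.045371,  z2 = atanh(-0.24) = -0.244774
SE = √(1/(n1−3) + 1/(n2−3)) = √(1/29 + 1/160) = √(0.0344828 + 0.0062500) = √0.0407328 = 0.201824
z = (z1 − z2)/SE = (1.045371 − (-0.244774)) / 0.201824 = 1.290145 / 0.201824 = 6.392

6.392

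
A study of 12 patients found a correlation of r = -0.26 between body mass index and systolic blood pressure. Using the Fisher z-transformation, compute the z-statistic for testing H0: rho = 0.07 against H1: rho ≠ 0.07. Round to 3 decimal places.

-1.009

Fisher z: atanh(-0.26) = -0.266108, atanh(0.07) = 0.070115
z = (z_r − z_0)·√(n−3) = (-0.266108 − 0.070115)·√9 = -0.336223 · 3.000000 = -1.009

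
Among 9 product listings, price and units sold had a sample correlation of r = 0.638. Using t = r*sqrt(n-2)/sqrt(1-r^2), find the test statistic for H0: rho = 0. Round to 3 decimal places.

2.192

t = r·√(n−2) / √(1−r²) with r = 0.638, n = 9
  = 0.638·√7 / √(1 − 0.407044)
  = 0.638·2.645751 / 0.770036
  = 1.687989 / 0.770036 = 2.192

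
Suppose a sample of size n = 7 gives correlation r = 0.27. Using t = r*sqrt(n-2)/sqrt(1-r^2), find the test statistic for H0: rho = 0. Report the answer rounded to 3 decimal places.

0.627

1 − r² = 1 − 0.0729 = 0.9271;  √(1−r²) = 0.962860
√(n−2) = √5 = 2.236068
t = r·√(n−2)/√(1−r²) = 0.27 · 2.236068 / 0.962860 = 0.627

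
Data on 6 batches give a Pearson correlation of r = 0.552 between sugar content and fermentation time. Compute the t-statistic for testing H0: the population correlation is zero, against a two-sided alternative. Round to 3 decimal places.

t = r·√(n−2) / √(1−r²) with r = 0.552, n = 6
  = 0.552·√4 / √(1 − 0.304704)
  = 0.552·2.000000 / 0.833844
  = 1.104000 / 0.833844 = 1.324

1.324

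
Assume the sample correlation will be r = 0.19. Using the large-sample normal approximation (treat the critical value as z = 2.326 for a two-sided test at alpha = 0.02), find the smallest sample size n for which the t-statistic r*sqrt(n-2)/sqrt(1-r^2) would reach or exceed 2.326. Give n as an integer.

Need r·√(n−2)/√(1−r²) ≥ 2.326
√(n−2) ≥ 2.326·√(1−0.0361) / 0.19 = 2.326·0.981784 / 0.19 = 12.0191
n−2 ≥ 144.4588  ⇒  n ≥ 146.4588
Smallest integer n = 147

147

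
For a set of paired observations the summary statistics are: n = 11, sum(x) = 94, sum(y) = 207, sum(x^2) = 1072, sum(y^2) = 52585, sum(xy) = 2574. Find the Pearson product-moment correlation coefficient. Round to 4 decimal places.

0.2226

S_xy = nΣxy − ΣxΣy = 11·2574 − 94·207 = 28314 − 19458 = 8856
S_xx = nΣx² − (Σx)² = 11·1072 − 94² = 11792 − 8836 = 2956
S_yy = nΣy² − (Σy)² = 11·52585 − 207² = 578435 − 42849 = 535586
r = S_xy / √(S_xx·S_yy) = 8856 / √(2956·535586) = 8856 / √1583192216 = 8856 / 39789.3480 = 0.2226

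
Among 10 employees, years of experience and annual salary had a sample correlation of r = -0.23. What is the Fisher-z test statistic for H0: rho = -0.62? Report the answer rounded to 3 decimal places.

1.299

Fisher z: atanh(-0.23) = -0.234189, atanh(-0.62) = -0.725005
z = (z_r − z_0)·√(n−3) = (-0.234189 − (-0.725005))·√7 = 0.490816 · 2.645751 = 1.299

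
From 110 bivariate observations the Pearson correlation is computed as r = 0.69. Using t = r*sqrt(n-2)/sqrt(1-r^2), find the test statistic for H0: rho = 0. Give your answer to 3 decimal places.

t = r·√(n−2) / √(1−r²) with r = 0.69, n = 110
  = 0.69·√108 / √(1 − 0.4761)
  = 0.69·10.392305 / 0.723809
  = 7.170690 / 0.723809 = 9.907

9.907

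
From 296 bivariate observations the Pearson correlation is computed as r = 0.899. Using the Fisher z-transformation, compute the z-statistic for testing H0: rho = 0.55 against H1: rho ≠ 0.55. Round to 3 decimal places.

14.526

z_r = atanh(0.899) = 1.466981,  z_0 = atanh(0.55) = 0.618381
SE = 1/√(n−3) = 1/√293 = 0.058421
z = (z_r − z_0)/SE = (1.466981 − 0.618381) / 0.058421 = 0.848600 / 0.058421 = 14.526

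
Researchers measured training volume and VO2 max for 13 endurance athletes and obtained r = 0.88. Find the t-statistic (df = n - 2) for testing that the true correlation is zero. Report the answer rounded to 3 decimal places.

6.145

t = r·√(n−2) / √(1−r²) with r = 0.88, n = 13
  = 0.88·√11 / √(1 − 0.7744)
  = 0.88·3.316625 / 0.474974
  = 2.918630 / 0.474974 = 6.145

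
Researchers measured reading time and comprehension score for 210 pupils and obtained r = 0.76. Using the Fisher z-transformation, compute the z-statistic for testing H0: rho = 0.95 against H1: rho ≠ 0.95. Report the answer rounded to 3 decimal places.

-12.022

z_r = atanh(0.76) = 0.996215,  z_0 = atanh(0.95) = 1.831781
SE = 1/√(n−3) = 1/√207 = 0.069505
z = (z_r − z_0)/SE = (0.996215 − 1.831781) / 0.069505 = -0.835566 / 0.069505 = -12.022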